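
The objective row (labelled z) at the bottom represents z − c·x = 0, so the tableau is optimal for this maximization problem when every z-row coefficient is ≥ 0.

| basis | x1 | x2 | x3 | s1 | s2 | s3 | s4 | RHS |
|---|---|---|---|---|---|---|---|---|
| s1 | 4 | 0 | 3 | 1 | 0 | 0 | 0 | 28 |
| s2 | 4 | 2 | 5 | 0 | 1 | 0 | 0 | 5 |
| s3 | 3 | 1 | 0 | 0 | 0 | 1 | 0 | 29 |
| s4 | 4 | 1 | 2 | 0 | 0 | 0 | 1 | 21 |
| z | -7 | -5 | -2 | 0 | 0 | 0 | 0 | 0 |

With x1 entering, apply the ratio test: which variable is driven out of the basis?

Column x1 entries and ratios — s1: 28/4 = 7; s2: 5/4 = 5/4; s3: 29/3 = 29/3; s4: 21/4 = 21/4.
Smallest ratio is 5/4 in the row of s2, so s2 leaves.

s2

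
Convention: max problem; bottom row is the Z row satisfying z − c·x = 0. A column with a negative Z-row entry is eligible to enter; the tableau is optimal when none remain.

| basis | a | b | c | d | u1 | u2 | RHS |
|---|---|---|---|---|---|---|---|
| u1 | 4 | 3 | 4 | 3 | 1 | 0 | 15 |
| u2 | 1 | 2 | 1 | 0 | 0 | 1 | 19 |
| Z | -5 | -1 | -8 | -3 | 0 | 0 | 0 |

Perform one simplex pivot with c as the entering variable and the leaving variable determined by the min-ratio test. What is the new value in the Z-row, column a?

Ratio test on column c — row 1: 15/4 = 15/4; row 2: 19/1 = 19. Minimum is 15/4 at row 1 (u1 leaves); pivot element 4.
Divide row 1 by 4; eliminate column c from the other rows.
Z-row update in column a: -5 − (-8)·1 = 3.

3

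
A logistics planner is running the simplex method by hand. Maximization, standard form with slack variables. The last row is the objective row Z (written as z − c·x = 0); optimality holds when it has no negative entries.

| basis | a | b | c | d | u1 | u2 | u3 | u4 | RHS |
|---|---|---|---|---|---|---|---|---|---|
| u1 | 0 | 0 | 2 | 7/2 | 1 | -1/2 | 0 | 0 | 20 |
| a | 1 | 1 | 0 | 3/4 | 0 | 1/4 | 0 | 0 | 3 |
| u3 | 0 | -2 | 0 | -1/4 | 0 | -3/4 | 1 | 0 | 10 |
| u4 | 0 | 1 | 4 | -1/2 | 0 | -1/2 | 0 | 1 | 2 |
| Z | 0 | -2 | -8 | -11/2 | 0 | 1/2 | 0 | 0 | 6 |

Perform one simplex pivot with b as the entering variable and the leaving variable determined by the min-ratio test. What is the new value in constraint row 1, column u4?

0

Ratio test on column b — row 1: entry 0 ≤ 0; row 2: 3/1 = 3; row 3: entry -2 ≤ 0; row 4: 2/1 = 2. Minimum is 2 at row 4 (u4 leaves); pivot element 1.
Divide row 4 by 1; eliminate column b from the other rows.
Row 1 update in column u4: 0 − 0·1 = 0.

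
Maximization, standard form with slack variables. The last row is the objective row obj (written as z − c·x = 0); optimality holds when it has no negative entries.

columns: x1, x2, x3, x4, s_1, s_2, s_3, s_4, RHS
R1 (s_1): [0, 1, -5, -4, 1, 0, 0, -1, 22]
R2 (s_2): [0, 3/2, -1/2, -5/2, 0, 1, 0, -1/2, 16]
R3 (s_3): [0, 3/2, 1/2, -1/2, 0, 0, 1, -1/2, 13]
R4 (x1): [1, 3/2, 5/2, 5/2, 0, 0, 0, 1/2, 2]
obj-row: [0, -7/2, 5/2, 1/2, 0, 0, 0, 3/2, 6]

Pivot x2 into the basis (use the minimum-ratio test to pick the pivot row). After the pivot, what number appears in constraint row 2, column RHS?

14

Ratio test on column x2 — row 1: 22/1 = 22; row 2: 16/(3/2) = 32/3; row 3: 13/(3/2) = 26/3; row 4: 2/(3/2) = 4/3. Minimum is 4/3 at row 4 (x1 leaves); pivot element 3/2.
Divide row 4 by 3/2; eliminate column x2 from the other rows.
Row 2 update in column RHS: 16 − (3/2)·(4/3) = 14.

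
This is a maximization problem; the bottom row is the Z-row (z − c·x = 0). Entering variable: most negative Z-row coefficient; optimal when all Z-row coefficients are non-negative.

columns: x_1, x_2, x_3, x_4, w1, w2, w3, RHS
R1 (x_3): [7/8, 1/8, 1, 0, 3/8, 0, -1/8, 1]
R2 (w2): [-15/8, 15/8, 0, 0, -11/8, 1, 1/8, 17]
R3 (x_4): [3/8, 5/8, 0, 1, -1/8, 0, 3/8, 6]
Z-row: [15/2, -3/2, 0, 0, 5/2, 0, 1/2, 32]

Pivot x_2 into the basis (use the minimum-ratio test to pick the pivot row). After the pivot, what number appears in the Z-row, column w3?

-1

Ratio test on column x_2 — row 1: 1/(1/8) = 8; row 2: 17/(15/8) = 136/15; row 3: 6/(5/8) = 48/5. Minimum is 8 at row 1 (x_3 leaves); pivot element 1/8.
Divide row 1 by 1/8; eliminate column x_2 from the other rows.
Z-row update in column w3: 1/2 − (-3/2)·(-1) = -1.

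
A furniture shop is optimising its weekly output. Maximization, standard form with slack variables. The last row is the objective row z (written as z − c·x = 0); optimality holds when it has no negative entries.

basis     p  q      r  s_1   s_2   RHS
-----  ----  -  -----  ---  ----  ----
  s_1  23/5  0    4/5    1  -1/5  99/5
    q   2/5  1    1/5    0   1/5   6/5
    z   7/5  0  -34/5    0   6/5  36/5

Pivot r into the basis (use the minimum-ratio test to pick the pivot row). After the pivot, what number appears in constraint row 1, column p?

Ratio test on column r — row 1: (99/5)/(4/5) = 99/4; row 2: (6/5)/(1/5) = 6. Minimum is 6 at row 2 (q leaves); pivot element 1/5.
Divide row 2 by 1/5; eliminate column r from the other rows.
Row 1 update in column p: 23/5 − (4/5)·2 = 3.

3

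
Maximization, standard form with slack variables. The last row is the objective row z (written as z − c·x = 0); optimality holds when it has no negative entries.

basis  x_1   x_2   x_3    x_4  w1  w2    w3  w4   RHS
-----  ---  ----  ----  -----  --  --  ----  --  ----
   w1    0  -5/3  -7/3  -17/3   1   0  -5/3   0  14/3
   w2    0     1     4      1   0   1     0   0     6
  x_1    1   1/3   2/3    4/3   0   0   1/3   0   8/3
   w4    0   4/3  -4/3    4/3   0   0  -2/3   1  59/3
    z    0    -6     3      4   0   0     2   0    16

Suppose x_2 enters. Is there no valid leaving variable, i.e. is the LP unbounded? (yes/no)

no

Column x_2 has positive entries in row(s) 2, 3, 4, so the ratio test bounds it — not unbounded.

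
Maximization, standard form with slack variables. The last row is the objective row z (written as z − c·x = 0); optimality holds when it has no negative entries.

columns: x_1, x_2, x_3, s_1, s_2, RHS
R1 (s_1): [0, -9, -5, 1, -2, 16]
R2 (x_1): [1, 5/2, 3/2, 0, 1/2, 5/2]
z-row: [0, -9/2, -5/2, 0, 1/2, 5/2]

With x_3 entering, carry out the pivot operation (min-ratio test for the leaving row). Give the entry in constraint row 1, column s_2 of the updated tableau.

Ratio test on column x_3 — row 1: entry -5 ≤ 0; row 2: (5/2)/(3/2) = 5/3. Minimum is 5/3 at row 2 (x_1 leaves); pivot element 3/2.
Divide row 2 by 3/2; eliminate column x_3 from the other rows.
Row 1 update in column s_2: -2 − (-5)·(1/3) = -1/3.

-1/3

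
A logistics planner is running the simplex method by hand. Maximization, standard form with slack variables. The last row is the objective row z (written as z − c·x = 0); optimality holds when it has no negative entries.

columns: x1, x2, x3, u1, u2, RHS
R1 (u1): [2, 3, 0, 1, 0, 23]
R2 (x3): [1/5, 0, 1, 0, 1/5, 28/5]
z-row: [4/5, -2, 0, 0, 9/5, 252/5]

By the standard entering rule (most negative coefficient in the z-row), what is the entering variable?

x2

Negative z-row entries: x2: -2.
The most negative is -2 in column x2, so x2 enters.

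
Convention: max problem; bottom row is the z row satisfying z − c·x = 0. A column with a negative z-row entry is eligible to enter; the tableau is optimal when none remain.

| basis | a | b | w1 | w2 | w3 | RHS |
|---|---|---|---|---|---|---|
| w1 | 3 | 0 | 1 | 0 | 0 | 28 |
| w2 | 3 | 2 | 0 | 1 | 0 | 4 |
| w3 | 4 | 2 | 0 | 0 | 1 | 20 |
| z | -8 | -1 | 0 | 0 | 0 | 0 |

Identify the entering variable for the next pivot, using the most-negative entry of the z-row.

Negative z-row entries: a: -8, b: -1.
The most negative is -8 in column a, so a enters.

a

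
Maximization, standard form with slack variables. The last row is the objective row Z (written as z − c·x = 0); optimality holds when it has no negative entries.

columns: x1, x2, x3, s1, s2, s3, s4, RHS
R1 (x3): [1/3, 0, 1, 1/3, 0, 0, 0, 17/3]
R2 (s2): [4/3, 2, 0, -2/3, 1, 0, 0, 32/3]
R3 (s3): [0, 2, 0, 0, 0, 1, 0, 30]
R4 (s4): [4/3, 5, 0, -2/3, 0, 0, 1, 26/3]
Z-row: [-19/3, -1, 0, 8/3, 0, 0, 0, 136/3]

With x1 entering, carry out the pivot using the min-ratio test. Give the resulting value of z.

Ratio test on column x1 — row 1: (17/3)/(1/3) = 17; row 2: (32/3)/(4/3) = 8; row 3: entry 0 ≤ 0; row 4: (26/3)/(4/3) = 13/2. Minimum is 13/2 at row 4 (s4 leaves); pivot element 4/3.
Pivot on row 4; the Z-row RHS becomes 136/3 − (-19/3)·(13/2) = 173/2.

173/2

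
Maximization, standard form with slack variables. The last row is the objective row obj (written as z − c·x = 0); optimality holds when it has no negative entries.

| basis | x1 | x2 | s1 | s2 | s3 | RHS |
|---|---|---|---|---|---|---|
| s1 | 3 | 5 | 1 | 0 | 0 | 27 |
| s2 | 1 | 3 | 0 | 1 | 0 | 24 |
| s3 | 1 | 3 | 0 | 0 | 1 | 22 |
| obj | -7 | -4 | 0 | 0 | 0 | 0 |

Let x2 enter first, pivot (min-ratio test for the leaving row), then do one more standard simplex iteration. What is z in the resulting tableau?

63

Ratio test on column x2 — row 1: 27/5 = 27/5; row 2: 24/3 = 8; row 3: 22/3 = 22/3. Minimum is 27/5 at row 1 (s1 leaves); pivot element 5.
Pivot on row 1; the obj-row RHS becomes 0 − (-4)·(27/5) = 108/5.
Next entering variable (most negative obj-row entry -23/5): x1.
Ratio test on column x1 — row 1: (27/5)/(3/5) = 9; row 2: entry -4/5 ≤ 0; row 3: entry -4/5 ≤ 0. Minimum is 9 at row 1 (x2 leaves); pivot element 3/5.
After the second pivot the obj-row RHS is 108/5 − (-23/5)·9 = 63.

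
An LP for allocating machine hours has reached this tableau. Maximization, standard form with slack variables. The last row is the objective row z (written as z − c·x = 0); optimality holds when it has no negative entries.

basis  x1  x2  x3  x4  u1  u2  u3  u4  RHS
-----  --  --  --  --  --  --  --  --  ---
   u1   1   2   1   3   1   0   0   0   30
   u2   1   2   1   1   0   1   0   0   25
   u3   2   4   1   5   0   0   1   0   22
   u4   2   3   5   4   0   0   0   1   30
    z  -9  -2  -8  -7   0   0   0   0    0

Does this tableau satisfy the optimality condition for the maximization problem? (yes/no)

The z-row has a negative entry -9 in column x1, so it is not optimal.

no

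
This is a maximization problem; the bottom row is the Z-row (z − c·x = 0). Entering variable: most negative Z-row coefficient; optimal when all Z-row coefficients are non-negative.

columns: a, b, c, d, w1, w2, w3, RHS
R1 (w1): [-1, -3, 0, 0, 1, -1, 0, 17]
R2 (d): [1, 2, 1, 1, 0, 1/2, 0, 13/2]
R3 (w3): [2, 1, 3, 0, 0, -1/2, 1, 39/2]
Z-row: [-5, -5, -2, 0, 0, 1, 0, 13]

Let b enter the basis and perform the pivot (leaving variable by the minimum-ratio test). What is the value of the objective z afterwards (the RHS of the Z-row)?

Ratio test on column b — row 1: entry -3 ≤ 0; row 2: (13/2)/2 = 13/4; row 3: (39/2)/1 = 39/2. Minimum is 13/4 at row 2 (d leaves); pivot element 2.
Pivot on row 2; the Z-row RHS becomes 13 − (-5)·(13/4) = 117/4.

117/4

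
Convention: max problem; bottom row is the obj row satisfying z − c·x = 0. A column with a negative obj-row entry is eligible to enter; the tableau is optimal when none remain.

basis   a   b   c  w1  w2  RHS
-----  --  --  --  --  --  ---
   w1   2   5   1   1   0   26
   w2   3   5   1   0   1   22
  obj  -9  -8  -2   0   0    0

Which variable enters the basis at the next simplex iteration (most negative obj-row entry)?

Negative obj-row entries: a: -9, b: -8, c: -2.
The most negative is -9 in column a, so a enters.

a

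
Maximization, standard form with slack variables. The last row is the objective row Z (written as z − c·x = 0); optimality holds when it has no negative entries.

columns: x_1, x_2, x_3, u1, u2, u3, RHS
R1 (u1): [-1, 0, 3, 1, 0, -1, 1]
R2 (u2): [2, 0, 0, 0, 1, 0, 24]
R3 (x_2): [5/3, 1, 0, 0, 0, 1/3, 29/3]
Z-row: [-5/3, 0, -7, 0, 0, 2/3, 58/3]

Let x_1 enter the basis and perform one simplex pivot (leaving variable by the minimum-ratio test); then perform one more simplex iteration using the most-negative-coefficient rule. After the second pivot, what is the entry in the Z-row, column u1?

7/3

Ratio test on column x_1 — row 1: entry -1 ≤ 0; row 2: 24/2 = 12; row 3: (29/3)/(5/3) = 29/5. Minimum is 29/5 at row 3 (x_2 leaves); pivot element 5/3.
Divide row 3 by 5/3; eliminate column x_1 from the other rows.
Second iteration: most negative Z-row entry is -7 in column x_3, so x_3 enters.
Ratio test on column x_3 — row 1: (34/5)/3 = 34/15; row 2: entry 0 ≤ 0; row 3: entry 0 ≤ 0. Minimum is 34/15 at row 1 (u1 leaves); pivot element 3.
Divide row 1 by 3; eliminate column x_3 from the other rows.
After both pivots, the entry at the Z-row, column u1 is 7/3.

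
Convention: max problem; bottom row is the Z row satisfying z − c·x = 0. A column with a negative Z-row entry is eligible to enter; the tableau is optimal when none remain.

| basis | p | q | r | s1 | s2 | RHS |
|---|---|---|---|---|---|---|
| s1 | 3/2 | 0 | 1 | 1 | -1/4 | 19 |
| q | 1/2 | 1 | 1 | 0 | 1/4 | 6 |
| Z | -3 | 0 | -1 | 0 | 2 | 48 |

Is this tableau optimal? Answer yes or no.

The Z-row has a negative entry -3 in column p, so it is not optimal.

no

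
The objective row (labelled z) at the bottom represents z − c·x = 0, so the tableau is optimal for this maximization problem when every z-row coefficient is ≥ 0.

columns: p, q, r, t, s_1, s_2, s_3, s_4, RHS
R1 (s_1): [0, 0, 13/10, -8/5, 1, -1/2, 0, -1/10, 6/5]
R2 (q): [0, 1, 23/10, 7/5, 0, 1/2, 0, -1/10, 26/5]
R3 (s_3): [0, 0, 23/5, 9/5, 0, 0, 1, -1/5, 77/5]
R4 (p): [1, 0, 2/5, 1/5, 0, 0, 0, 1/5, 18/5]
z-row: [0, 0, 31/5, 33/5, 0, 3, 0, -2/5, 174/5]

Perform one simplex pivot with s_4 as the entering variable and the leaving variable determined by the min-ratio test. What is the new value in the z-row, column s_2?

3

Ratio test on column s_4 — row 1: entry -1/10 ≤ 0; row 2: entry -1/10 ≤ 0; row 3: entry -1/5 ≤ 0; row 4: (18/5)/(1/5) = 18. Minimum is 18 at row 4 (p leaves); pivot element 1/5.
Divide row 4 by 1/5; eliminate column s_4 from the other rows.
z-row update in column s_2: 3 − (-2/5)·0 = 3.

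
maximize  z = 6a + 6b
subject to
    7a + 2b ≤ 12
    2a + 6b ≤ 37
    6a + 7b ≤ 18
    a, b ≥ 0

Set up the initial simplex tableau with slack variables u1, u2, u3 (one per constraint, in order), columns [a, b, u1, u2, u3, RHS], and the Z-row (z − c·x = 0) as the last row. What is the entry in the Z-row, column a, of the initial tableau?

-6

The Z-row carries the negated objective coefficients: the a entry is -6.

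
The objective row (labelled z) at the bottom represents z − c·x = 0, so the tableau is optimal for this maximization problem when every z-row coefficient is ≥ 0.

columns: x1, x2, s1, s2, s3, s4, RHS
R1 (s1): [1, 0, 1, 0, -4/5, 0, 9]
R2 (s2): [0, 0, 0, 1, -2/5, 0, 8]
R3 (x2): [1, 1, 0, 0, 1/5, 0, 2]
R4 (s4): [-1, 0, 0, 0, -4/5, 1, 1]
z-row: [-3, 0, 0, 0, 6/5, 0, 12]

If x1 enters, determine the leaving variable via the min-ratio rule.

Column x1 entries and ratios — s1: 9/1 = 9; s2: 0 ≤ 0, skip; x2: 2/1 = 2; s4: -1 ≤ 0, skip.
Smallest ratio is 2 in the row of x2, so x2 leaves.

x2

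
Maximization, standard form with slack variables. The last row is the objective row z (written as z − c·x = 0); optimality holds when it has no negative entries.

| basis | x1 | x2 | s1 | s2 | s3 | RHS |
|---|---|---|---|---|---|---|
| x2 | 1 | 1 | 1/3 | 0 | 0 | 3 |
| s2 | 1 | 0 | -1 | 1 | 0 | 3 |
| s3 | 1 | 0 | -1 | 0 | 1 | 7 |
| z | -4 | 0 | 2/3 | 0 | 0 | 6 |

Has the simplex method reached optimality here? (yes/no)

The z-row has a negative entry -4 in column x1, so it is not optimal.

no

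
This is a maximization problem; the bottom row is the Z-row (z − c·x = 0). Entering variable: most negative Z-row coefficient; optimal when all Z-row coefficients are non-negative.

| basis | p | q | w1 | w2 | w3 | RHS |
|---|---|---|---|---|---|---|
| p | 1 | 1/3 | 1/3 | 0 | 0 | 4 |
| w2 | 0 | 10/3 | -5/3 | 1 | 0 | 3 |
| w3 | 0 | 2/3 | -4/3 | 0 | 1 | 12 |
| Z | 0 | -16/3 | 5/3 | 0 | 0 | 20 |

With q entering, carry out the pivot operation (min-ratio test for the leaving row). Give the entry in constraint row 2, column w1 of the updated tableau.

-1/2

Ratio test on column q — row 1: 4/(1/3) = 12; row 2: 3/(10/3) = 9/10; row 3: 12/(2/3) = 18. Minimum is 9/10 at row 2 (w2 leaves); pivot element 10/3.
Divide row 2 by 10/3; eliminate column q from the other rows.
In the new row 2, the w1 entry is the old entry divided by the pivot: (-5/3)/(10/3) = -1/2.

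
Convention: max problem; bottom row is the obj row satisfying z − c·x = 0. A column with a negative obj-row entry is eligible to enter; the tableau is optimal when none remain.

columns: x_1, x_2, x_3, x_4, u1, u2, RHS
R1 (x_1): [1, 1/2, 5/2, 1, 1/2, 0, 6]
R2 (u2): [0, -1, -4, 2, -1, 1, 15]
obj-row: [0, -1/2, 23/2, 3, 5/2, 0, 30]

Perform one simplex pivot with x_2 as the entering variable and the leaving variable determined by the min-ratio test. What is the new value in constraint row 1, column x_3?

5

Ratio test on column x_2 — row 1: 6/(1/2) = 12; row 2: entry -1 ≤ 0. Minimum is 12 at row 1 (x_1 leaves); pivot element 1/2.
Divide row 1 by 1/2; eliminate column x_2 from the other rows.
In the new row 1, the x_3 entry is the old entry divided by the pivot: (5/2)/(1/2) = 5.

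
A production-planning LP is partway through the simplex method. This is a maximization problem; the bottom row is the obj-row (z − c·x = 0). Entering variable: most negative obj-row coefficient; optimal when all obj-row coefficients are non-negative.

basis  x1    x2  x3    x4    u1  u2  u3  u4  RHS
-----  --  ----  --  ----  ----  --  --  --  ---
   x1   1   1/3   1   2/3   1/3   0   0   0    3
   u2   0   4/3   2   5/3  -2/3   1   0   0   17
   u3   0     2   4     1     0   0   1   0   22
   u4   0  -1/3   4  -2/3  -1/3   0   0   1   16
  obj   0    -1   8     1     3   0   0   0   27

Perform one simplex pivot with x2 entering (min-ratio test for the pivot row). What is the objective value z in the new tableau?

36

Ratio test on column x2 — row 1: 3/(1/3) = 9; row 2: 17/(4/3) = 51/4; row 3: 22/2 = 11; row 4: entry -1/3 ≤ 0. Minimum is 9 at row 1 (x1 leaves); pivot element 1/3.
Pivot on row 1; the obj-row RHS becomes 27 − (-1)·9 = 36.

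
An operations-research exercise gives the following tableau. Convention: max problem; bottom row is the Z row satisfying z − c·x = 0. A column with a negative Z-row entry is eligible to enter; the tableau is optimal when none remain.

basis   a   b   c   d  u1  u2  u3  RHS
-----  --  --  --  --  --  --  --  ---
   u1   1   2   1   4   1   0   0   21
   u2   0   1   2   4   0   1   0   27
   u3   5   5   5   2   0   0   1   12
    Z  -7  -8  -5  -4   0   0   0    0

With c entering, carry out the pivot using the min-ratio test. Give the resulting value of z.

Ratio test on column c — row 1: 21/1 = 21; row 2: 27/2 = 27/2; row 3: 12/5 = 12/5. Minimum is 12/5 at row 3 (u3 leaves); pivot element 5.
Pivot on row 3; the Z-row RHS becomes 0 − (-5)·(12/5) = 12.

12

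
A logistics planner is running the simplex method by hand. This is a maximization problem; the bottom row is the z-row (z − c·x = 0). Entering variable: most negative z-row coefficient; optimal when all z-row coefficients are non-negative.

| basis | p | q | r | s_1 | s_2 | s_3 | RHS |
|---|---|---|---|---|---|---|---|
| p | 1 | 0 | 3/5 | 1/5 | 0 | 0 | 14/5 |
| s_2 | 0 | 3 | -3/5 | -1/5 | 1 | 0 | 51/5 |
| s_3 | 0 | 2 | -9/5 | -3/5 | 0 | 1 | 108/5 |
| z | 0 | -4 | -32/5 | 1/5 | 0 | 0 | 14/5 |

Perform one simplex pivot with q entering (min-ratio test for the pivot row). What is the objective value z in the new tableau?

Ratio test on column q — row 1: entry 0 ≤ 0; row 2: (51/5)/3 = 17/5; row 3: (108/5)/2 = 54/5. Minimum is 17/5 at row 2 (s_2 leaves); pivot element 3.
Pivot on row 2; the z-row RHS becomes 14/5 − (-4)·(17/5) = 82/5.

82/5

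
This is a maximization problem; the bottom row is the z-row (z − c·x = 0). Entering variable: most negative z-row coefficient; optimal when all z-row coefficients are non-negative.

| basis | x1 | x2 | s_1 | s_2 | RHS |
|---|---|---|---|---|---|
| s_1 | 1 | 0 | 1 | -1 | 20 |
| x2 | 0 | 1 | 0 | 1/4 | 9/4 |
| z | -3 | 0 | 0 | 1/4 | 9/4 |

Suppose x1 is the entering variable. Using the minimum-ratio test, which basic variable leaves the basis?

Column x1 entries and ratios — s_1: 20/1 = 20; x2: 0 ≤ 0, skip.
Smallest ratio is 20 in the row of s_1, so s_1 leaves.

s_1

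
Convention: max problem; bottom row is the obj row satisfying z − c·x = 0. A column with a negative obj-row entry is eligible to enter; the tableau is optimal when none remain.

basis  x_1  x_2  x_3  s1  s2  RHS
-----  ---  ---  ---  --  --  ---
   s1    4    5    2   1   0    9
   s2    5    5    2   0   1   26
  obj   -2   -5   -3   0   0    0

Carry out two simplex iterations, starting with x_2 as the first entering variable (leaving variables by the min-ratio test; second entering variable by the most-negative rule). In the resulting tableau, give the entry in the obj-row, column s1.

Ratio test on column x_2 — row 1: 9/5 = 9/5; row 2: 26/5 = 26/5. Minimum is 9/5 at row 1 (s1 leaves); pivot element 5.
Divide row 1 by 5; eliminate column x_2 from the other rows.
Second iteration: most negative obj-row entry is -1 in column x_3, so x_3 enters.
Ratio test on column x_3 — row 1: (9/5)/(2/5) = 9/2; row 2: entry 0 ≤ 0. Minimum is 9/2 at row 1 (x_2 leaves); pivot element 2/5.
Divide row 1 by 2/5; eliminate column x_3 from the other rows.
After both pivots, the entry at the obj-row, column s1 is 3/2.

3/2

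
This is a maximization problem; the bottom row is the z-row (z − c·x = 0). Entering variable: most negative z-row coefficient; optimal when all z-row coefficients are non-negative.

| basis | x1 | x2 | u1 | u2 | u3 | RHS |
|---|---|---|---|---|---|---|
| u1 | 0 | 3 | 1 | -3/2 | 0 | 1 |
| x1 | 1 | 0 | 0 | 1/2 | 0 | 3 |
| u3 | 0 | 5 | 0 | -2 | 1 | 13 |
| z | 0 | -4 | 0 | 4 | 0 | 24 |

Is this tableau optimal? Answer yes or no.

The z-row has a negative entry -4 in column x2, so it is not optimal.

no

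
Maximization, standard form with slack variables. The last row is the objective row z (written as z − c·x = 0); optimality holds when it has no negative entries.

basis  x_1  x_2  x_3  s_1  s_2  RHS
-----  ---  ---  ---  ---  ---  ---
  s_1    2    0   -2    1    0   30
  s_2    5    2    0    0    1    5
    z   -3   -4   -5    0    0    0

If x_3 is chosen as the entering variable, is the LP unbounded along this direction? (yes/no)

Every constraint-row entry in column x_3 is ≤ 0, so increasing x_3 is unbounded.

yes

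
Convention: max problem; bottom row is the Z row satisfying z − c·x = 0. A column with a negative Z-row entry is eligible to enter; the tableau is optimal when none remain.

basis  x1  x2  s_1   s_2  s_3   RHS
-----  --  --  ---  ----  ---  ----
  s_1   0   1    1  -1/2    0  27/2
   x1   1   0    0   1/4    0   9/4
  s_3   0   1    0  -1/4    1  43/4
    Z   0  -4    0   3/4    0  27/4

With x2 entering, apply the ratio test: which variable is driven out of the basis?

s_3

Column x2 entries and ratios — s_1: (27/2)/1 = 27/2; x1: 0 ≤ 0, skip; s_3: (43/4)/1 = 43/4.
Smallest ratio is 43/4 in the row of s_3, so s_3 leaves.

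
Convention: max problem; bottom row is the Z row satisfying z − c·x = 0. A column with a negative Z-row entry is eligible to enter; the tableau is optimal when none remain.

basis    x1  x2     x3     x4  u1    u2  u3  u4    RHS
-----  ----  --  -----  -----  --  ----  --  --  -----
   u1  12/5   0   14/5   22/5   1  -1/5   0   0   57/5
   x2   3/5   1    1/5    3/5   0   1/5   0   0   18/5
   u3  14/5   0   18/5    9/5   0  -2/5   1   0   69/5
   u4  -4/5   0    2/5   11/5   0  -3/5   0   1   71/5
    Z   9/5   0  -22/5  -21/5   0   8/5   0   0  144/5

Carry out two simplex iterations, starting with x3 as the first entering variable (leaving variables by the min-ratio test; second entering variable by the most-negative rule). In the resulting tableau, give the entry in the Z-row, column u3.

Ratio test on column x3 — row 1: (57/5)/(14/5) = 57/14; row 2: (18/5)/(1/5) = 18; row 3: (69/5)/(18/5) = 23/6; row 4: (71/5)/(2/5) = 71/2. Minimum is 23/6 at row 3 (u3 leaves); pivot element 18/5.
Divide row 3 by 18/5; eliminate column x3 from the other rows.
Second iteration: most negative Z-row entry is -2 in column x4, so x4 enters.
Ratio test on column x4 — row 1: (2/3)/3 = 2/9; row 2: (17/6)/(1/2) = 17/3; row 3: (23/6)/(1/2) = 23/3; row 4: (38/3)/2 = 19/3. Minimum is 2/9 at row 1 (u1 leaves); pivot element 3.
Divide row 1 by 3; eliminate column x4 from the other rows.
After both pivots, the entry at the Z-row, column u3 is 19/27.

19/27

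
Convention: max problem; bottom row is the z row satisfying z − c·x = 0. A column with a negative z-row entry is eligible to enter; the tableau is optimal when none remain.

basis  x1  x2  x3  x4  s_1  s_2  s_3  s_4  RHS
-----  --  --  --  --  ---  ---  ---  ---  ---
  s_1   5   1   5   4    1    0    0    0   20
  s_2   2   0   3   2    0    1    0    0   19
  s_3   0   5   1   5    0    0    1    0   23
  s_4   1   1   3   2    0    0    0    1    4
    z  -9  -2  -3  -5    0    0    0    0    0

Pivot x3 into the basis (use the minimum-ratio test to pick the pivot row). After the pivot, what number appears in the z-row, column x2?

-1

Ratio test on column x3 — row 1: 20/5 = 4; row 2: 19/3 = 19/3; row 3: 23/1 = 23; row 4: 4/3 = 4/3. Minimum is 4/3 at row 4 (s_4 leaves); pivot element 3.
Divide row 4 by 3; eliminate column x3 from the other rows.
z-row update in column x2: -2 − (-3)·(1/3) = -1.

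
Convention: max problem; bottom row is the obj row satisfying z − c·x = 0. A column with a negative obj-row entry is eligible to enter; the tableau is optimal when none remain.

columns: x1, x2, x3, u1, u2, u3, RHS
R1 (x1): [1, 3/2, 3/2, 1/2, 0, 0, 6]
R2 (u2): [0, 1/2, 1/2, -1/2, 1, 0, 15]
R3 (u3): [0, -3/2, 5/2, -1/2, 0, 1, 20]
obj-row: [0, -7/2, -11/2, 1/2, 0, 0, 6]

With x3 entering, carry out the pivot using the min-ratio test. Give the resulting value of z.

Ratio test on column x3 — row 1: 6/(3/2) = 4; row 2: 15/(1/2) = 30; row 3: 20/(5/2) = 8. Minimum is 4 at row 1 (x1 leaves); pivot element 3/2.
Pivot on row 1; the obj-row RHS becomes 6 − (-11/2)·4 = 28.

28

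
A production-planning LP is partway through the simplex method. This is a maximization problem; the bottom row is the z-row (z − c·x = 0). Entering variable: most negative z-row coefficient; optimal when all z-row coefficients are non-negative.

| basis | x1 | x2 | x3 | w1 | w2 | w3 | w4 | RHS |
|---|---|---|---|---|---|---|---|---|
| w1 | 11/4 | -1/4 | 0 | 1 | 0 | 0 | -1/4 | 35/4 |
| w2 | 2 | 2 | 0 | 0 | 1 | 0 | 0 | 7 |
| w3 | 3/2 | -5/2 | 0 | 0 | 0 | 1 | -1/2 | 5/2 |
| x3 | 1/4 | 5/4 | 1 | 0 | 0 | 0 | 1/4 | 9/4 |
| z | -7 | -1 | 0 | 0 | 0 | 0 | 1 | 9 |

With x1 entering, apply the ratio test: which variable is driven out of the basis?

Column x1 entries and ratios — w1: (35/4)/(11/4) = 35/11; w2: 7/2 = 7/2; w3: (5/2)/(3/2) = 5/3; x3: (9/4)/(1/4) = 9.
Smallest ratio is 5/3 in the row of w3, so w3 leaves.

w3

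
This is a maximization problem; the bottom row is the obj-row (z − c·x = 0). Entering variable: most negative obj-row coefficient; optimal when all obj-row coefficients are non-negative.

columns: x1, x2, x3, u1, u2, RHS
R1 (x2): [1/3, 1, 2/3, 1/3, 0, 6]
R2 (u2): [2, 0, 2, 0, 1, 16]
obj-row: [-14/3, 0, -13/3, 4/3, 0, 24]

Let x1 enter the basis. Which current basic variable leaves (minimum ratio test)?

Column x1 entries and ratios — x2: 6/(1/3) = 18; u2: 16/2 = 8.
Smallest ratio is 8 in the row of u2, so u2 leaves.

u2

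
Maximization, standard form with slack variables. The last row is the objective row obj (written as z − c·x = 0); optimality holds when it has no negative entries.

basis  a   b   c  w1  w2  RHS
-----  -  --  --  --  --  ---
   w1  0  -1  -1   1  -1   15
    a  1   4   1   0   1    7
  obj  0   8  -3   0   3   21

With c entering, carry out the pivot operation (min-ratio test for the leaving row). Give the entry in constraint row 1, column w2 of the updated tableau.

Ratio test on column c — row 1: entry -1 ≤ 0; row 2: 7/1 = 7. Minimum is 7 at row 2 (a leaves); pivot element 1.
Divide row 2 by 1; eliminate column c from the other rows.
Row 1 update in column w2: -1 − (-1)·1 = 0.

0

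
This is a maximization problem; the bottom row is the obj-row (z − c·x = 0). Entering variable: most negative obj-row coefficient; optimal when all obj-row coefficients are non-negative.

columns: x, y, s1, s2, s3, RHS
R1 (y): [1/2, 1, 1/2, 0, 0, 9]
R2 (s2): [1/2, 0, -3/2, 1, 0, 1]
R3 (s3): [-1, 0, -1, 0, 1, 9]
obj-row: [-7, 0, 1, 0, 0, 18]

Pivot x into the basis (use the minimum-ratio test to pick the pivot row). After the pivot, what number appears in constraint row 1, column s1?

Ratio test on column x — row 1: 9/(1/2) = 18; row 2: 1/(1/2) = 2; row 3: entry -1 ≤ 0. Minimum is 2 at row 2 (s2 leaves); pivot element 1/2.
Divide row 2 by 1/2; eliminate column x from the other rows.
Row 1 update in column s1: 1/2 − (1/2)·(-3) = 2.

2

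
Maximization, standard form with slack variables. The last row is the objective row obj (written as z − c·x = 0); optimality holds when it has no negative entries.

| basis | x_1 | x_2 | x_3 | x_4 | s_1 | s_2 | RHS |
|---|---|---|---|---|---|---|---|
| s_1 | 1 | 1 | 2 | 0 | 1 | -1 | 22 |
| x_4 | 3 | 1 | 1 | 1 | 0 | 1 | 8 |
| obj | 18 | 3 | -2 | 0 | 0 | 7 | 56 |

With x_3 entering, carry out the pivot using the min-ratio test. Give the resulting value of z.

Ratio test on column x_3 — row 1: 22/2 = 11; row 2: 8/1 = 8. Minimum is 8 at row 2 (x_4 leaves); pivot element 1.
Pivot on row 2; the obj-row RHS becomes 56 − (-2)·8 = 72.

72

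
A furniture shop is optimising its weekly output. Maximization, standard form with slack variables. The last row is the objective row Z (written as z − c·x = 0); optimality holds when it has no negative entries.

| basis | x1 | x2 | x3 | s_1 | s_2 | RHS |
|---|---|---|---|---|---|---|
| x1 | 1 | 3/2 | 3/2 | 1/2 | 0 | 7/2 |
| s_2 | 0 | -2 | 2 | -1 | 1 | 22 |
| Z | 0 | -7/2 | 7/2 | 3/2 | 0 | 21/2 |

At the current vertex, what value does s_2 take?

s_2 is basic (row 2); its value is the RHS of that row, 22.

22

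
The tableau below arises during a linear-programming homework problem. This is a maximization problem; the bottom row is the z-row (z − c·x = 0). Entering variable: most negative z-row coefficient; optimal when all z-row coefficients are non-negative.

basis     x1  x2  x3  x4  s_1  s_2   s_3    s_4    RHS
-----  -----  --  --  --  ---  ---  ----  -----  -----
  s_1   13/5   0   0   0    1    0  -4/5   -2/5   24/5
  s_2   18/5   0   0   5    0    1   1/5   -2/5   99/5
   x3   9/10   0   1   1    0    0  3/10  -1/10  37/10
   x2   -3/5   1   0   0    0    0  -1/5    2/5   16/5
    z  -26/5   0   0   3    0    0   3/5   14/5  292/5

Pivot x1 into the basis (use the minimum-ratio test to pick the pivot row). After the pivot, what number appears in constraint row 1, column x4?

0

Ratio test on column x1 — row 1: (24/5)/(13/5) = 24/13; row 2: (99/5)/(18/5) = 11/2; row 3: (37/10)/(9/10) = 37/9; row 4: entry -3/5 ≤ 0. Minimum is 24/13 at row 1 (s_1 leaves); pivot element 13/5.
Divide row 1 by 13/5; eliminate column x1 from the other rows.
In the new row 1, the x4 entry is the old entry divided by the pivot: 0/(13/5) = 0.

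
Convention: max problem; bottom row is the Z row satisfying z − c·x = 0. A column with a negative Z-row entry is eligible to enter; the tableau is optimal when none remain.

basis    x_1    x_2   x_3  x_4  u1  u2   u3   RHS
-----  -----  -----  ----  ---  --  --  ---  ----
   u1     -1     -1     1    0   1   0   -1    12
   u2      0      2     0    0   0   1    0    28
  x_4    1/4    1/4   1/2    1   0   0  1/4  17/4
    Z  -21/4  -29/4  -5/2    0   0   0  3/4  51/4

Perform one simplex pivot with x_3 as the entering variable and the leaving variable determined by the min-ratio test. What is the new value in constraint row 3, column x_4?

2

Ratio test on column x_3 — row 1: 12/1 = 12; row 2: entry 0 ≤ 0; row 3: (17/4)/(1/2) = 17/2. Minimum is 17/2 at row 3 (x_4 leaves); pivot element 1/2.
Divide row 3 by 1/2; eliminate column x_3 from the other rows.
In the new row 3, the x_4 entry is the old entry divided by the pivot: 1/(1/2) = 2.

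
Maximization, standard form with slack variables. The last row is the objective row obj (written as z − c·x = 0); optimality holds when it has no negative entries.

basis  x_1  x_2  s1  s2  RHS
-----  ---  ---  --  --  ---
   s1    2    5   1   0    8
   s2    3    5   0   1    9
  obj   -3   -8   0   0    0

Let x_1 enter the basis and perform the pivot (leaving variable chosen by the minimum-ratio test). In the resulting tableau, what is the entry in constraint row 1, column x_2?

Ratio test on column x_1 — row 1: 8/2 = 4; row 2: 9/3 = 3. Minimum is 3 at row 2 (s2 leaves); pivot element 3.
Divide row 2 by 3; eliminate column x_1 from the other rows.
Row 1 update in column x_2: 5 − 2·(5/3) = 5/3.

5/3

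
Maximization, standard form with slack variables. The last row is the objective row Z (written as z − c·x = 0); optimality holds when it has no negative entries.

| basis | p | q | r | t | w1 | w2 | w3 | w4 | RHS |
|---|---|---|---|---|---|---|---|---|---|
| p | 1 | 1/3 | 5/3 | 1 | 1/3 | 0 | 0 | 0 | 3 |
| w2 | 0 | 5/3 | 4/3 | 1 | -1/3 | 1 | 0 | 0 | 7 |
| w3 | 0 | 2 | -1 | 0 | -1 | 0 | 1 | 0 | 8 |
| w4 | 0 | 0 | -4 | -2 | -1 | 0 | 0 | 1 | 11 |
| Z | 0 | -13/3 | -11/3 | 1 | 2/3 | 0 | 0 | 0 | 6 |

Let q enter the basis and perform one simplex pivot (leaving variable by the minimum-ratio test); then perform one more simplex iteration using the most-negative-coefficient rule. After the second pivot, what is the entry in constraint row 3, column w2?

3/13

Ratio test on column q — row 1: 3/(1/3) = 9; row 2: 7/(5/3) = 21/5; row 3: 8/2 = 4; row 4: entry 0 ≤ 0. Minimum is 4 at row 3 (w3 leaves); pivot element 2.
Divide row 3 by 2; eliminate column q from the other rows.
Second iteration: most negative Z-row entry is -35/6 in column r, so r enters.
Ratio test on column r — row 1: (5/3)/(11/6) = 10/11; row 2: (1/3)/(13/6) = 2/13; row 3: entry -1/2 ≤ 0; row 4: entry -4 ≤ 0. Minimum is 2/13 at row 2 (w2 leaves); pivot element 13/6.
Divide row 2 by 13/6; eliminate column r from the other rows.
After both pivots, the entry at constraint row 3, column w2 is 3/13.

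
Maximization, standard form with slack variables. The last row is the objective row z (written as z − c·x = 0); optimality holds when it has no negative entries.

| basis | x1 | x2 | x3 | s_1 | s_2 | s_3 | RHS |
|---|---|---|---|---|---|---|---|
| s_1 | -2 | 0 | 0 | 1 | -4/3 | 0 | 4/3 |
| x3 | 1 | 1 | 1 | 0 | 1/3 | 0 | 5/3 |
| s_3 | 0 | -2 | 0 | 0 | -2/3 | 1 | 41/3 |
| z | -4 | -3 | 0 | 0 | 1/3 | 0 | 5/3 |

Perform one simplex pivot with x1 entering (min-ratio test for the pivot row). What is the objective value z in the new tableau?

Ratio test on column x1 — row 1: entry -2 ≤ 0; row 2: (5/3)/1 = 5/3; row 3: entry 0 ≤ 0. Minimum is 5/3 at row 2 (x3 leaves); pivot element 1.
Pivot on row 2; the z-row RHS becomes 5/3 − (-4)·(5/3) = 25/3.

25/3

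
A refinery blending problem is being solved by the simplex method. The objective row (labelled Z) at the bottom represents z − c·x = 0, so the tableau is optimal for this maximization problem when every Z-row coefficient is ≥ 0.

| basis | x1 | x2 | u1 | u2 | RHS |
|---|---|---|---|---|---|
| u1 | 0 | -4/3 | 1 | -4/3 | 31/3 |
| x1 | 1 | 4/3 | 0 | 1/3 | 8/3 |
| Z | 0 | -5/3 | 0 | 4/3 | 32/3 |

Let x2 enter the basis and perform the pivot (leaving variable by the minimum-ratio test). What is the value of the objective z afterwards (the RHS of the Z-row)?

Ratio test on column x2 — row 1: entry -4/3 ≤ 0; row 2: (8/3)/(4/3) = 2. Minimum is 2 at row 2 (x1 leaves); pivot element 4/3.
Pivot on row 2; the Z-row RHS becomes 32/3 − (-5/3)·2 = 14.

14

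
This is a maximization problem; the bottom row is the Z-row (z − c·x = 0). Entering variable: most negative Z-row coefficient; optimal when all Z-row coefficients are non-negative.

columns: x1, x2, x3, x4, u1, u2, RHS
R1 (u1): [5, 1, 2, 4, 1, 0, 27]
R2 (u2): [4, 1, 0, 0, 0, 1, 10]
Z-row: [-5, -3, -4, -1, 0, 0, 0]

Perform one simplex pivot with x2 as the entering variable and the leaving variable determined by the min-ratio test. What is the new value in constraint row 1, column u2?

Ratio test on column x2 — row 1: 27/1 = 27; row 2: 10/1 = 10. Minimum is 10 at row 2 (u2 leaves); pivot element 1.
Divide row 2 by 1; eliminate column x2 from the other rows.
Row 1 update in column u2: 0 − 1·1 = -1.

-1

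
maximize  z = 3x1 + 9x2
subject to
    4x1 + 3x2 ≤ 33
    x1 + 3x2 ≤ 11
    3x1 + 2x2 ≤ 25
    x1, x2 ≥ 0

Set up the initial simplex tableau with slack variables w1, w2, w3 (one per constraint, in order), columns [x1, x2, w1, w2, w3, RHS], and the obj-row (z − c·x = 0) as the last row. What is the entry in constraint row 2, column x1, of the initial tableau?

1

Constraint 2 has coefficient 1 on x1.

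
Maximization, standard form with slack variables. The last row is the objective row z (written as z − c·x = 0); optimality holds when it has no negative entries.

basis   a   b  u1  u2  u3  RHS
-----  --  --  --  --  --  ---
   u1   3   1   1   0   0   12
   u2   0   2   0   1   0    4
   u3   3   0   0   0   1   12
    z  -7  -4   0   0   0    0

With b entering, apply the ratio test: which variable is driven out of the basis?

u2

Column b entries and ratios — u1: 12/1 = 12; u2: 4/2 = 2; u3: 0 ≤ 0, skip.
Smallest ratio is 2 in the row of u2, so u2 leaves.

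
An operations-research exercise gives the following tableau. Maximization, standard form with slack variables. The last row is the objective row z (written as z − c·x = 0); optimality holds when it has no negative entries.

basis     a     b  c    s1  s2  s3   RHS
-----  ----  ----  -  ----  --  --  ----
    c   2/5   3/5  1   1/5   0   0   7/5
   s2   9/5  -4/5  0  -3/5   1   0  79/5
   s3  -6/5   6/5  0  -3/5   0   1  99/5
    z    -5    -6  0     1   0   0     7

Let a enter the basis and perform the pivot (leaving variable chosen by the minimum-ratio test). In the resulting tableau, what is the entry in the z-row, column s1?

7/2

Ratio test on column a — row 1: (7/5)/(2/5) = 7/2; row 2: (79/5)/(9/5) = 79/9; row 3: entry -6/5 ≤ 0. Minimum is 7/2 at row 1 (c leaves); pivot element 2/5.
Divide row 1 by 2/5; eliminate column a from the other rows.
z-row update in column s1: 1 − (-5)·(1/2) = 7/2.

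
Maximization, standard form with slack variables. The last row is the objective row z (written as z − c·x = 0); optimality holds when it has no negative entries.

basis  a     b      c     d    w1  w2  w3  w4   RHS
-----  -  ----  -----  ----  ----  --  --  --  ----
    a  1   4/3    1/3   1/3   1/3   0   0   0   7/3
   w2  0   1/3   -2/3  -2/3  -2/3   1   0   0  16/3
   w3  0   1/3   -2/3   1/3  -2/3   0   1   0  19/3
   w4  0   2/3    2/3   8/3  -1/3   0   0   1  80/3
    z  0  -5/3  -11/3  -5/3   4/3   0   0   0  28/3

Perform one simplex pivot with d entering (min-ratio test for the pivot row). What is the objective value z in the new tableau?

21

Ratio test on column d — row 1: (7/3)/(1/3) = 7; row 2: entry -2/3 ≤ 0; row 3: (19/3)/(1/3) = 19; row 4: (80/3)/(8/3) = 10. Minimum is 7 at row 1 (a leaves); pivot element 1/3.
Pivot on row 1; the z-row RHS becomes 28/3 − (-5/3)·7 = 21.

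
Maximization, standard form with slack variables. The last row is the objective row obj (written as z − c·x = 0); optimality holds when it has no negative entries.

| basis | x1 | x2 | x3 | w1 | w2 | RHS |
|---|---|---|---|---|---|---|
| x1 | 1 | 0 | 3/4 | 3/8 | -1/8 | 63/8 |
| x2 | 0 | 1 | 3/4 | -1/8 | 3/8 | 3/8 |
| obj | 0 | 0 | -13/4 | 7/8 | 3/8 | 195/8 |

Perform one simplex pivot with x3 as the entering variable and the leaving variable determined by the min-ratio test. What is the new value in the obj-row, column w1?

Ratio test on column x3 — row 1: (63/8)/(3/4) = 21/2; row 2: (3/8)/(3/4) = 1/2. Minimum is 1/2 at row 2 (x2 leaves); pivot element 3/4.
Divide row 2 by 3/4; eliminate column x3 from the other rows.
obj-row update in column w1: 7/8 − (-13/4)·(-1/6) = 1/3.

1/3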